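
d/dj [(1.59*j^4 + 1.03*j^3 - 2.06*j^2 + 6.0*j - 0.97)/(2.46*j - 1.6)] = (11.7342*j^4 - 5.1084*j^3 - 10.0116*j^2 + 6.592*j - 7.2138)/(6.0516*j^2 - 7.872*j + 2.56)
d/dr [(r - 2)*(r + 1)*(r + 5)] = 3*r^2 + 8*r - 7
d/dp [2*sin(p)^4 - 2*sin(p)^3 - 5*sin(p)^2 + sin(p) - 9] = (8*sin(p)^3 - 6*sin(p)^2 - 10*sin(p) + 1)*cos(p)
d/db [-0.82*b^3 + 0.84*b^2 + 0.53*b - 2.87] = -2.46*b^2 + 1.68*b + 0.53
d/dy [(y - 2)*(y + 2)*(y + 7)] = 3*y^2 + 14*y - 4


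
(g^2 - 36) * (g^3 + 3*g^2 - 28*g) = g^5 + 3*g^4 - 64*g^3 - 108*g^2 + 1008*g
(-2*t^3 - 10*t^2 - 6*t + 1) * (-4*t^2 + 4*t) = 8*t^5 + 32*t^4 - 16*t^3 - 28*t^2 + 4*t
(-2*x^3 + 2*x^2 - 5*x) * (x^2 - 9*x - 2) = -2*x^5 + 20*x^4 - 19*x^3 + 41*x^2 + 10*x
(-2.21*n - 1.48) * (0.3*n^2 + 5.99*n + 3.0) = -0.663*n^3 - 13.6819*n^2 - 15.4952*n - 4.44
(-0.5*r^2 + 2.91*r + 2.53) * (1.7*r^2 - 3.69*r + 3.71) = -0.85*r^4 + 6.792*r^3 - 8.2919*r^2 + 1.4604*r + 9.3863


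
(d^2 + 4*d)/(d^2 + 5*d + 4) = d/(d + 1)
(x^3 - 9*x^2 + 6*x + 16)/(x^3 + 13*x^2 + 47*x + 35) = (x^2 - 10*x + 16)/(x^2 + 12*x + 35)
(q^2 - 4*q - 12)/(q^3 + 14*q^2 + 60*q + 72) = (q - 6)/(q^2 + 12*q + 36)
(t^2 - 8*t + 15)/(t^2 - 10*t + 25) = (t - 3)/(t - 5)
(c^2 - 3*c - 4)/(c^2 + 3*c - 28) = (c + 1)/(c + 7)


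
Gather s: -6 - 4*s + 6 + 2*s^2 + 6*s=2*s^2 + 2*s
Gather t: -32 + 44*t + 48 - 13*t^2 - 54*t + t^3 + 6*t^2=t^3 - 7*t^2 - 10*t + 16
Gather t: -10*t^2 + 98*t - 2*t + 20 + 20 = -10*t^2 + 96*t + 40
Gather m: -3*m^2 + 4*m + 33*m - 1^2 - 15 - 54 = -3*m^2 + 37*m - 70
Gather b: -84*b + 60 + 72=132 - 84*b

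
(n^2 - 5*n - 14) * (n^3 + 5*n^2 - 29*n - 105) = n^5 - 68*n^3 - 30*n^2 + 931*n + 1470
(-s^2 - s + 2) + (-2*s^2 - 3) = -3*s^2 - s - 1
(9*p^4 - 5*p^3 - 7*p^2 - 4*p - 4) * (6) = 54*p^4 - 30*p^3 - 42*p^2 - 24*p - 24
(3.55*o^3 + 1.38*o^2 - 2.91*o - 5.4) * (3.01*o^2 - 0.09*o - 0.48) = 10.6855*o^5 + 3.8343*o^4 - 10.5873*o^3 - 16.6545*o^2 + 1.8828*o + 2.592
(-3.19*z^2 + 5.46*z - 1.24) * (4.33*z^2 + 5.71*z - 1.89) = -13.8127*z^4 + 5.4269*z^3 + 31.8365*z^2 - 17.3998*z + 2.3436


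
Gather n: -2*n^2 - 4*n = -2*n^2 - 4*n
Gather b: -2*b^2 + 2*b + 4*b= -2*b^2 + 6*b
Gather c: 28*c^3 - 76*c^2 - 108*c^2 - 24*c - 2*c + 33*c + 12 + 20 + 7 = 28*c^3 - 184*c^2 + 7*c + 39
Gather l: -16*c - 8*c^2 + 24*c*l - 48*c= -8*c^2 + 24*c*l - 64*c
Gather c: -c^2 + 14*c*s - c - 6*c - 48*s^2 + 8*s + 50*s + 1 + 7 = -c^2 + c*(14*s - 7) - 48*s^2 + 58*s + 8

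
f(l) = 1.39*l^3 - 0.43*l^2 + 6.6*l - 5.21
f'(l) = 4.17*l^2 - 0.86*l + 6.6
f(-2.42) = -43.40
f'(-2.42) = 33.10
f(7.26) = 551.94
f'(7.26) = 220.15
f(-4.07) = -132.91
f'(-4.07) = 79.18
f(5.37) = 233.08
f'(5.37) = 122.23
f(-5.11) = -235.64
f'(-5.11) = 119.88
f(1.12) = 3.60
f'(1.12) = 10.87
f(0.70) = -0.32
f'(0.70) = 8.04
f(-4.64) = -183.95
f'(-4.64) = 100.37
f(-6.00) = -360.53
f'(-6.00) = 161.88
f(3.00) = 48.25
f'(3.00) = 41.55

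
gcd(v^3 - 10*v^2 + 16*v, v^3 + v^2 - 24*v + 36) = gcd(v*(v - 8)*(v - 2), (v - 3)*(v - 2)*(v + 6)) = v - 2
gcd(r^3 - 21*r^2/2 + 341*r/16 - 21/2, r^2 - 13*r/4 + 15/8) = r - 3/4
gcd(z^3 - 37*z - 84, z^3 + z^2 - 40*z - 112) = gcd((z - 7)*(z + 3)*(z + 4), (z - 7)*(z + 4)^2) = z^2 - 3*z - 28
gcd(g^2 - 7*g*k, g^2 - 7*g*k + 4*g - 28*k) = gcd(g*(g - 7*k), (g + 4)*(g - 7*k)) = g - 7*k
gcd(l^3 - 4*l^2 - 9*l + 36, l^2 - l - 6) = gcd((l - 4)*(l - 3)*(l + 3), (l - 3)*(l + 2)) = l - 3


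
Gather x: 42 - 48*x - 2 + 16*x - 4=36 - 32*x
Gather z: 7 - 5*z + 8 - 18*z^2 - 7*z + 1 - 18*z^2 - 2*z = -36*z^2 - 14*z + 16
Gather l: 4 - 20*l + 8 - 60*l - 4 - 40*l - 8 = -120*l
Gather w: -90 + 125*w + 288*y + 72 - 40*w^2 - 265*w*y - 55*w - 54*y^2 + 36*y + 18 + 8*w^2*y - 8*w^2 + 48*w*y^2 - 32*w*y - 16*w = w^2*(8*y - 48) + w*(48*y^2 - 297*y + 54) - 54*y^2 + 324*y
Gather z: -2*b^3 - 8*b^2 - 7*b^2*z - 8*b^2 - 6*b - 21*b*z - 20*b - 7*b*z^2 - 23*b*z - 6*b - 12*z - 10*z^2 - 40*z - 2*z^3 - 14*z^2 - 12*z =-2*b^3 - 16*b^2 - 32*b - 2*z^3 + z^2*(-7*b - 24) + z*(-7*b^2 - 44*b - 64)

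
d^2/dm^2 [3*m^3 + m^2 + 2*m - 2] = 18*m + 2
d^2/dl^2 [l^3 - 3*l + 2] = 6*l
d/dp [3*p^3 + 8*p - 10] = 9*p^2 + 8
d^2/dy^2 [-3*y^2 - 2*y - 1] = -6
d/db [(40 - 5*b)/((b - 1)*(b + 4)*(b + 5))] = 10*(b^3 - 8*b^2 - 64*b - 34)/(b^6 + 16*b^5 + 86*b^4 + 136*b^3 - 199*b^2 - 440*b + 400)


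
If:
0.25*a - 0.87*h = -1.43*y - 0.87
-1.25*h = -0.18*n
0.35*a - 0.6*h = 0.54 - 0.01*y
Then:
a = 5.49708737864078*y + 6.41941747572816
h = 3.22330097087379*y + 2.84466019417476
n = 22.3840345199568*y + 19.7545846817691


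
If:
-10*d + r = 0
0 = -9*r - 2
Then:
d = -1/45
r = -2/9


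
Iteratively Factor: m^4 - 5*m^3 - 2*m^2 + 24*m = (m + 2)*(m^3 - 7*m^2 + 12*m) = (m - 4)*(m + 2)*(m^2 - 3*m) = (m - 4)*(m - 3)*(m + 2)*(m)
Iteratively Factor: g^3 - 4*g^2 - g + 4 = (g - 1)*(g^2 - 3*g - 4) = (g - 1)*(g + 1)*(g - 4)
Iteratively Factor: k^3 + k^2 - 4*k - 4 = (k - 2)*(k^2 + 3*k + 2) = (k - 2)*(k + 1)*(k + 2)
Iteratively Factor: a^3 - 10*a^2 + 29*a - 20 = (a - 1)*(a^2 - 9*a + 20) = (a - 5)*(a - 1)*(a - 4)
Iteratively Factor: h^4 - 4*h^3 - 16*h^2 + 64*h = (h - 4)*(h^3 - 16*h) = h*(h - 4)*(h^2 - 16) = h*(h - 4)*(h + 4)*(h - 4)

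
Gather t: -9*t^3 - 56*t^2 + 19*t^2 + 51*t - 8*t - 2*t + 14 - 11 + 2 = -9*t^3 - 37*t^2 + 41*t + 5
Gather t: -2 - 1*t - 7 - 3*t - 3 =-4*t - 12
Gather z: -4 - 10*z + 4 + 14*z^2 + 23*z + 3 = 14*z^2 + 13*z + 3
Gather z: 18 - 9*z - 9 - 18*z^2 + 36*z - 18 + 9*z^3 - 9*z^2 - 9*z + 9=9*z^3 - 27*z^2 + 18*z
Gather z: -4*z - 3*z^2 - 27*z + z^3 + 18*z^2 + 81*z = z^3 + 15*z^2 + 50*z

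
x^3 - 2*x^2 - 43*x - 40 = (x - 8)*(x + 1)*(x + 5)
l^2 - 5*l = l*(l - 5)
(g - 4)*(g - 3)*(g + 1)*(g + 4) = g^4 - 2*g^3 - 19*g^2 + 32*g + 48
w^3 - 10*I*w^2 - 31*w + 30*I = (w - 5*I)*(w - 3*I)*(w - 2*I)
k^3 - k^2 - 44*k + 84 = (k - 6)*(k - 2)*(k + 7)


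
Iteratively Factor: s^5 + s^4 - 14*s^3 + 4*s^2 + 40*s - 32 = (s + 4)*(s^4 - 3*s^3 - 2*s^2 + 12*s - 8) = (s - 2)*(s + 4)*(s^3 - s^2 - 4*s + 4) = (s - 2)^2*(s + 4)*(s^2 + s - 2) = (s - 2)^2*(s - 1)*(s + 4)*(s + 2)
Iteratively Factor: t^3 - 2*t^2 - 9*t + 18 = (t + 3)*(t^2 - 5*t + 6) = (t - 2)*(t + 3)*(t - 3)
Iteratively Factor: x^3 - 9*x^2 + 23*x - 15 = (x - 3)*(x^2 - 6*x + 5) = (x - 3)*(x - 1)*(x - 5)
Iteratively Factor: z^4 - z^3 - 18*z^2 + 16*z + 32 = (z + 4)*(z^3 - 5*z^2 + 2*z + 8) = (z + 1)*(z + 4)*(z^2 - 6*z + 8) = (z - 2)*(z + 1)*(z + 4)*(z - 4)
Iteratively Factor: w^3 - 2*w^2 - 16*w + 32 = (w - 4)*(w^2 + 2*w - 8) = (w - 4)*(w + 4)*(w - 2)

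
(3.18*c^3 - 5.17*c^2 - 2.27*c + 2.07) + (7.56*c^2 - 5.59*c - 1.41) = 3.18*c^3 + 2.39*c^2 - 7.86*c + 0.66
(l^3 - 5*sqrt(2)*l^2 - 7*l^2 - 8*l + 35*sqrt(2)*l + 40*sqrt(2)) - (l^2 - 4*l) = l^3 - 8*l^2 - 5*sqrt(2)*l^2 - 4*l + 35*sqrt(2)*l + 40*sqrt(2)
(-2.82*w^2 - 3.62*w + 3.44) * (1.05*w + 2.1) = -2.961*w^3 - 9.723*w^2 - 3.99*w + 7.224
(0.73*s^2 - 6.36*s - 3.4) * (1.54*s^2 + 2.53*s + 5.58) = 1.1242*s^4 - 7.9475*s^3 - 17.2534*s^2 - 44.0908*s - 18.972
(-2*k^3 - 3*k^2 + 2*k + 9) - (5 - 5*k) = -2*k^3 - 3*k^2 + 7*k + 4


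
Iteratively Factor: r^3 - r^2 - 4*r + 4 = (r + 2)*(r^2 - 3*r + 2) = (r - 1)*(r + 2)*(r - 2)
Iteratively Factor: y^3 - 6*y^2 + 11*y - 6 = (y - 1)*(y^2 - 5*y + 6) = (y - 3)*(y - 1)*(y - 2)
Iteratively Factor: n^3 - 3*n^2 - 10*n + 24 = (n - 4)*(n^2 + n - 6) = (n - 4)*(n + 3)*(n - 2)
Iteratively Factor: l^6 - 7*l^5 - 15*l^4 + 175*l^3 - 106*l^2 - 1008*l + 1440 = (l + 3)*(l^5 - 10*l^4 + 15*l^3 + 130*l^2 - 496*l + 480) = (l - 2)*(l + 3)*(l^4 - 8*l^3 - l^2 + 128*l - 240) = (l - 2)*(l + 3)*(l + 4)*(l^3 - 12*l^2 + 47*l - 60) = (l - 4)*(l - 2)*(l + 3)*(l + 4)*(l^2 - 8*l + 15) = (l - 4)*(l - 3)*(l - 2)*(l + 3)*(l + 4)*(l - 5)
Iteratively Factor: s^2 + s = (s + 1)*(s)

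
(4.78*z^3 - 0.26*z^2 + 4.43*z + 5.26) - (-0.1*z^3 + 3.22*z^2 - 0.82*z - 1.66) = 4.88*z^3 - 3.48*z^2 + 5.25*z + 6.92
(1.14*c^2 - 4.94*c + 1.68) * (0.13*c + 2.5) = 0.1482*c^3 + 2.2078*c^2 - 12.1316*c + 4.2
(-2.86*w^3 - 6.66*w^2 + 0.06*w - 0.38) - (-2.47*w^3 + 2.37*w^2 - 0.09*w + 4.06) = -0.39*w^3 - 9.03*w^2 + 0.15*w - 4.44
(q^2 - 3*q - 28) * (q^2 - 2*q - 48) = q^4 - 5*q^3 - 70*q^2 + 200*q + 1344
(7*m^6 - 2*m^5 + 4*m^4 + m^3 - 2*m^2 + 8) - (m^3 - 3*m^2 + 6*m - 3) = 7*m^6 - 2*m^5 + 4*m^4 + m^2 - 6*m + 11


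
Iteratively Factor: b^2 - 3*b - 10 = (b - 5)*(b + 2)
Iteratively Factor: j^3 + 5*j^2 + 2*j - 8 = (j + 4)*(j^2 + j - 2) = (j - 1)*(j + 4)*(j + 2)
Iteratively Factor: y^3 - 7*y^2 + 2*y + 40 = (y - 5)*(y^2 - 2*y - 8) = (y - 5)*(y + 2)*(y - 4)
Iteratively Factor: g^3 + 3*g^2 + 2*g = (g)*(g^2 + 3*g + 2) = g*(g + 2)*(g + 1)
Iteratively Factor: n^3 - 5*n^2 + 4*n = (n)*(n^2 - 5*n + 4) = n*(n - 4)*(n - 1)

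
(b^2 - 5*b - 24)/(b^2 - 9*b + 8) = (b + 3)/(b - 1)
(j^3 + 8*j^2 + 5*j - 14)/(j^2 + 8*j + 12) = (j^2 + 6*j - 7)/(j + 6)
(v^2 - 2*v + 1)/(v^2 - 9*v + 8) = (v - 1)/(v - 8)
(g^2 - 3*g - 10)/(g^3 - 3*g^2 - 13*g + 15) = (g + 2)/(g^2 + 2*g - 3)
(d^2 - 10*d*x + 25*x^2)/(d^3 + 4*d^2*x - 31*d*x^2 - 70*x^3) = (d - 5*x)/(d^2 + 9*d*x + 14*x^2)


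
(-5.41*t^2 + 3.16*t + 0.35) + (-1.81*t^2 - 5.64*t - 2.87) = -7.22*t^2 - 2.48*t - 2.52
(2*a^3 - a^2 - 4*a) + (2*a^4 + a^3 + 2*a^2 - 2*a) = 2*a^4 + 3*a^3 + a^2 - 6*a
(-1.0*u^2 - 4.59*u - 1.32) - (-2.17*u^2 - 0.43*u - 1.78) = 1.17*u^2 - 4.16*u + 0.46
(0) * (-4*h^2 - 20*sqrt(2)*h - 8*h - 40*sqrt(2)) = 0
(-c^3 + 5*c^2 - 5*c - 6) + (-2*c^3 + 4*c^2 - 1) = -3*c^3 + 9*c^2 - 5*c - 7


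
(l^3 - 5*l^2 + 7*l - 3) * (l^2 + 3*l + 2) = l^5 - 2*l^4 - 6*l^3 + 8*l^2 + 5*l - 6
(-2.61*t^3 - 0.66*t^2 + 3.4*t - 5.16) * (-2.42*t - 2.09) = 6.3162*t^4 + 7.0521*t^3 - 6.8486*t^2 + 5.3812*t + 10.7844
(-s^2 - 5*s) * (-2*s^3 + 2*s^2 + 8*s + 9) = 2*s^5 + 8*s^4 - 18*s^3 - 49*s^2 - 45*s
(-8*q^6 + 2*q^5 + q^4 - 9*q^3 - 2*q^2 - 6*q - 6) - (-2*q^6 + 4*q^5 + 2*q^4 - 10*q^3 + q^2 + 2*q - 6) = -6*q^6 - 2*q^5 - q^4 + q^3 - 3*q^2 - 8*q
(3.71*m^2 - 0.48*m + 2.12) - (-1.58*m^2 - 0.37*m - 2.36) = 5.29*m^2 - 0.11*m + 4.48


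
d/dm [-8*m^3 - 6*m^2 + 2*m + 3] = -24*m^2 - 12*m + 2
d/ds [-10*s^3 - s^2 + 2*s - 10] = -30*s^2 - 2*s + 2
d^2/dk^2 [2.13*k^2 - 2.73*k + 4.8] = 4.26000000000000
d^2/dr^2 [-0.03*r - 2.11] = 0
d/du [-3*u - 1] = -3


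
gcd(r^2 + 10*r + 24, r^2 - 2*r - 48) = r + 6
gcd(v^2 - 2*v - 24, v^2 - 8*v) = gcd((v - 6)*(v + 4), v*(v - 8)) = 1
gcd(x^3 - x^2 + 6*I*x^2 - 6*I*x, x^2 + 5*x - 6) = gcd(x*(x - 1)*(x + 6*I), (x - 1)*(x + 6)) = x - 1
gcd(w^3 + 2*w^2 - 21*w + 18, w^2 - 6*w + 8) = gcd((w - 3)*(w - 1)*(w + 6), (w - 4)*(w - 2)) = 1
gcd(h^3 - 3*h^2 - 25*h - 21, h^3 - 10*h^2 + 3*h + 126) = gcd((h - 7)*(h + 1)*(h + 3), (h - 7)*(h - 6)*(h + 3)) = h^2 - 4*h - 21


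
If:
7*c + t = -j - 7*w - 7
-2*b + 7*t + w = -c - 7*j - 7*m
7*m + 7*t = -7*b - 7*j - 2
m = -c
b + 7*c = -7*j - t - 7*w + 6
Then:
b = w/71 - 159/497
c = -62*w/71 - 437/497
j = 3310/1491 - w/426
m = 62*w/71 + 437/497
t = -377*w/426 - 4570/1491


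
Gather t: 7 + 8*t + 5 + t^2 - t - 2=t^2 + 7*t + 10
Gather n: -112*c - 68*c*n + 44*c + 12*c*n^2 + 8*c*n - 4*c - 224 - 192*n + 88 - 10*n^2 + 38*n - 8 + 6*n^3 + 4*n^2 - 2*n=-72*c + 6*n^3 + n^2*(12*c - 6) + n*(-60*c - 156) - 144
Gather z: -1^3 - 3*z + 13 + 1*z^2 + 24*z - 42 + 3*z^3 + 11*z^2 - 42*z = 3*z^3 + 12*z^2 - 21*z - 30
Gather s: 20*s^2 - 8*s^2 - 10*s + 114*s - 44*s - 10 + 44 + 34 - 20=12*s^2 + 60*s + 48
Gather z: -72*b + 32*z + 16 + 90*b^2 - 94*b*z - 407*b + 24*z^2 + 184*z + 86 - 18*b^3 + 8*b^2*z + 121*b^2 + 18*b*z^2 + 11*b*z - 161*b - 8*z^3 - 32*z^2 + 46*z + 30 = -18*b^3 + 211*b^2 - 640*b - 8*z^3 + z^2*(18*b - 8) + z*(8*b^2 - 83*b + 262) + 132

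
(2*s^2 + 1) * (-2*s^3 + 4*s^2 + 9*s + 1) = -4*s^5 + 8*s^4 + 16*s^3 + 6*s^2 + 9*s + 1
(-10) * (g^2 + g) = -10*g^2 - 10*g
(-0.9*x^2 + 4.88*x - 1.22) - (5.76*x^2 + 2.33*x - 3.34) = -6.66*x^2 + 2.55*x + 2.12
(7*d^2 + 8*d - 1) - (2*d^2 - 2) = 5*d^2 + 8*d + 1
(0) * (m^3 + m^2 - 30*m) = 0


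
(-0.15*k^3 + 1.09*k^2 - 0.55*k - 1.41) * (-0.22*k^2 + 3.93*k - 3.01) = 0.033*k^5 - 0.8293*k^4 + 4.8562*k^3 - 5.1322*k^2 - 3.8858*k + 4.2441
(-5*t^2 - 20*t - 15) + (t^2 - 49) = -4*t^2 - 20*t - 64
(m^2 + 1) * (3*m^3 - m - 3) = 3*m^5 + 2*m^3 - 3*m^2 - m - 3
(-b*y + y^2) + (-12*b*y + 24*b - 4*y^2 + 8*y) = -13*b*y + 24*b - 3*y^2 + 8*y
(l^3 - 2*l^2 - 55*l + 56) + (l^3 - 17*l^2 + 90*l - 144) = 2*l^3 - 19*l^2 + 35*l - 88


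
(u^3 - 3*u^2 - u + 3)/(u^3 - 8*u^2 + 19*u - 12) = (u + 1)/(u - 4)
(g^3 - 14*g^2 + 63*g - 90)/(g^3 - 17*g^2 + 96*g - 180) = (g - 3)/(g - 6)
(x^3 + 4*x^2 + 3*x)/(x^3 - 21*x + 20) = x*(x^2 + 4*x + 3)/(x^3 - 21*x + 20)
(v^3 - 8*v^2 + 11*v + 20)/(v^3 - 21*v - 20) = (v - 4)/(v + 4)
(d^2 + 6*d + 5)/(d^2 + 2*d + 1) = (d + 5)/(d + 1)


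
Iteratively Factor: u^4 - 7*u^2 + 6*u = (u + 3)*(u^3 - 3*u^2 + 2*u) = (u - 1)*(u + 3)*(u^2 - 2*u) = u*(u - 1)*(u + 3)*(u - 2)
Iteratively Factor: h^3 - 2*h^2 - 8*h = (h)*(h^2 - 2*h - 8) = h*(h + 2)*(h - 4)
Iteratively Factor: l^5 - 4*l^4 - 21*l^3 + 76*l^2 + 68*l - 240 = (l + 2)*(l^4 - 6*l^3 - 9*l^2 + 94*l - 120) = (l - 3)*(l + 2)*(l^3 - 3*l^2 - 18*l + 40) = (l - 3)*(l + 2)*(l + 4)*(l^2 - 7*l + 10) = (l - 3)*(l - 2)*(l + 2)*(l + 4)*(l - 5)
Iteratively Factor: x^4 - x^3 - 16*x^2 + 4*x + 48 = (x - 4)*(x^3 + 3*x^2 - 4*x - 12) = (x - 4)*(x - 2)*(x^2 + 5*x + 6) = (x - 4)*(x - 2)*(x + 2)*(x + 3)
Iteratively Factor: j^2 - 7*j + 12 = (j - 4)*(j - 3)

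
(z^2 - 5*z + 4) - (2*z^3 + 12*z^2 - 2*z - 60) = -2*z^3 - 11*z^2 - 3*z + 64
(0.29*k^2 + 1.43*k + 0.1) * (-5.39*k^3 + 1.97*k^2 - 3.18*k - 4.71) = -1.5631*k^5 - 7.1364*k^4 + 1.3559*k^3 - 5.7163*k^2 - 7.0533*k - 0.471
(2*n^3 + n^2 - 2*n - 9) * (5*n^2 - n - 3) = 10*n^5 + 3*n^4 - 17*n^3 - 46*n^2 + 15*n + 27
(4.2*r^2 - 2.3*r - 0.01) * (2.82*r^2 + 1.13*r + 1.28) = 11.844*r^4 - 1.74*r^3 + 2.7488*r^2 - 2.9553*r - 0.0128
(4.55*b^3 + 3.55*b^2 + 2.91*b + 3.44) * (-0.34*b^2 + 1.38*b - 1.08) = -1.547*b^5 + 5.072*b^4 - 1.0044*b^3 - 0.9878*b^2 + 1.6044*b - 3.7152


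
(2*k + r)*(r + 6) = 2*k*r + 12*k + r^2 + 6*r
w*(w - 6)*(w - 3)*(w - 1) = w^4 - 10*w^3 + 27*w^2 - 18*w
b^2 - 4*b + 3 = (b - 3)*(b - 1)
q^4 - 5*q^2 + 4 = (q - 2)*(q - 1)*(q + 1)*(q + 2)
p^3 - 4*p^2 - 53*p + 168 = (p - 8)*(p - 3)*(p + 7)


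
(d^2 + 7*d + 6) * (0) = 0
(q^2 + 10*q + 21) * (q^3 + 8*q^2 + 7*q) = q^5 + 18*q^4 + 108*q^3 + 238*q^2 + 147*q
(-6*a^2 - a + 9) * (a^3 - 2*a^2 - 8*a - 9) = -6*a^5 + 11*a^4 + 59*a^3 + 44*a^2 - 63*a - 81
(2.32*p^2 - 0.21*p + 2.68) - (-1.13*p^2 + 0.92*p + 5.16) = 3.45*p^2 - 1.13*p - 2.48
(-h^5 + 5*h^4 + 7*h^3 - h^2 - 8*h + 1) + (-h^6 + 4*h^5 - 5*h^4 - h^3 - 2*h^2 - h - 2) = -h^6 + 3*h^5 + 6*h^3 - 3*h^2 - 9*h - 1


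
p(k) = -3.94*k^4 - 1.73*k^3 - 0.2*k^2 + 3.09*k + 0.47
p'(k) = -15.76*k^3 - 5.19*k^2 - 0.4*k + 3.09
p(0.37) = 1.42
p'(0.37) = 1.43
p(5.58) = -4108.82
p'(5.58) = -2898.90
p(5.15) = -2996.79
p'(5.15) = -2289.29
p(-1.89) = -44.68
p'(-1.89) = 91.71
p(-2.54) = -144.31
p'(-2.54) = 228.88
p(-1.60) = -23.72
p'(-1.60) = 55.00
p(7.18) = -11099.15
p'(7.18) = -6100.84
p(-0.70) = -2.14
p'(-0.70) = 6.23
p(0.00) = 0.47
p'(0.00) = 3.09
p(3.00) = -357.91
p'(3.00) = -470.34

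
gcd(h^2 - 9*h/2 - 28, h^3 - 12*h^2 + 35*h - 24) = h - 8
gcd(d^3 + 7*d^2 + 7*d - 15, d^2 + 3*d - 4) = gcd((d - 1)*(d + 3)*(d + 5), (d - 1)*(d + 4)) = d - 1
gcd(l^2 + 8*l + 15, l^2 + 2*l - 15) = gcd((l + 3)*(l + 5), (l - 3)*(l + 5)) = l + 5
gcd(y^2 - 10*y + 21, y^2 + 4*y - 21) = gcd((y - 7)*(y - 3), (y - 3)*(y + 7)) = y - 3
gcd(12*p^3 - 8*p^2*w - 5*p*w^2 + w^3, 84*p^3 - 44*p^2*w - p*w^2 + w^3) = 6*p - w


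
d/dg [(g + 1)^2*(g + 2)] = (g + 1)*(3*g + 5)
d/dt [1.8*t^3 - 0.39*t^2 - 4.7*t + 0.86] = 5.4*t^2 - 0.78*t - 4.7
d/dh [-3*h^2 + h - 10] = 1 - 6*h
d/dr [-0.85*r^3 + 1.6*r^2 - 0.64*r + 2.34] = -2.55*r^2 + 3.2*r - 0.64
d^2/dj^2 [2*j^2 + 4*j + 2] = 4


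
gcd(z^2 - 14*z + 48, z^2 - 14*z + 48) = z^2 - 14*z + 48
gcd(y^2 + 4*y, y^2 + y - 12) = y + 4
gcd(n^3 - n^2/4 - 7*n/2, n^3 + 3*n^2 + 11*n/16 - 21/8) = n + 7/4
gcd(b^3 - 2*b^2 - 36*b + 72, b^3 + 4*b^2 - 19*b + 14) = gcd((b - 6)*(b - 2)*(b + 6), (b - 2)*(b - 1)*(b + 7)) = b - 2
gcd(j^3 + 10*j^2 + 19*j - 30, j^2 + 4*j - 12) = j + 6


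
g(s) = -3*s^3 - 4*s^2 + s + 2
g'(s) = -9*s^2 - 8*s + 1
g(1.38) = -12.12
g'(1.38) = -27.18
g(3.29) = -144.84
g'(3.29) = -122.74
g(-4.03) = 129.36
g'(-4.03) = -112.93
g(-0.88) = 0.07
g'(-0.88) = 1.07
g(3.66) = -195.01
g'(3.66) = -148.84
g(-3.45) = 74.13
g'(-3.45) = -78.52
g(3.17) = -130.59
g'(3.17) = -114.80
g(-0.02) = 1.98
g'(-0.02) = 1.16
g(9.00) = -2500.00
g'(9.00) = -800.00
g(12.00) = -5746.00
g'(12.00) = -1391.00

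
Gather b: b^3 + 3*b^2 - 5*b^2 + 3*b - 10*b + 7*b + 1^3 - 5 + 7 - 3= b^3 - 2*b^2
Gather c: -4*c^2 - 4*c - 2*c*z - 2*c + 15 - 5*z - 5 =-4*c^2 + c*(-2*z - 6) - 5*z + 10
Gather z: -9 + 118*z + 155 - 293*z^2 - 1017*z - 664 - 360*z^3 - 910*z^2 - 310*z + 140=-360*z^3 - 1203*z^2 - 1209*z - 378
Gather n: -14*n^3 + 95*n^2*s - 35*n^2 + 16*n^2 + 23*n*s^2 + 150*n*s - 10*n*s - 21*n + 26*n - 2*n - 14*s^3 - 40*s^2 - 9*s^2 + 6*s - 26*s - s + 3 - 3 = -14*n^3 + n^2*(95*s - 19) + n*(23*s^2 + 140*s + 3) - 14*s^3 - 49*s^2 - 21*s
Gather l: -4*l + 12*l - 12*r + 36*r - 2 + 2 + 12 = 8*l + 24*r + 12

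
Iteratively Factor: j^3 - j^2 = (j)*(j^2 - j) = j^2*(j - 1)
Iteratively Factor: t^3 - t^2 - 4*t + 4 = (t - 1)*(t^2 - 4) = (t - 2)*(t - 1)*(t + 2)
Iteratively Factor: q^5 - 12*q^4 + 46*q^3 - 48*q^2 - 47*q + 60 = (q - 4)*(q^4 - 8*q^3 + 14*q^2 + 8*q - 15) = (q - 4)*(q + 1)*(q^3 - 9*q^2 + 23*q - 15) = (q - 4)*(q - 3)*(q + 1)*(q^2 - 6*q + 5) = (q - 5)*(q - 4)*(q - 3)*(q + 1)*(q - 1)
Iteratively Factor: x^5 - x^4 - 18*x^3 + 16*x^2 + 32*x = (x - 4)*(x^4 + 3*x^3 - 6*x^2 - 8*x) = (x - 4)*(x - 2)*(x^3 + 5*x^2 + 4*x) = x*(x - 4)*(x - 2)*(x^2 + 5*x + 4) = x*(x - 4)*(x - 2)*(x + 1)*(x + 4)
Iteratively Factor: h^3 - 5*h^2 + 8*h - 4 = (h - 2)*(h^2 - 3*h + 2) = (h - 2)*(h - 1)*(h - 2)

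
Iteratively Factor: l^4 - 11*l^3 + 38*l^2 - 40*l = (l - 4)*(l^3 - 7*l^2 + 10*l) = (l - 5)*(l - 4)*(l^2 - 2*l) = (l - 5)*(l - 4)*(l - 2)*(l)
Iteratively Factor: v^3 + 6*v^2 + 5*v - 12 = (v + 3)*(v^2 + 3*v - 4) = (v - 1)*(v + 3)*(v + 4)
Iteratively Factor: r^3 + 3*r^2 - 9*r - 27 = (r + 3)*(r^2 - 9) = (r - 3)*(r + 3)*(r + 3)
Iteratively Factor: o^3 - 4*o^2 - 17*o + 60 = (o + 4)*(o^2 - 8*o + 15) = (o - 5)*(o + 4)*(o - 3)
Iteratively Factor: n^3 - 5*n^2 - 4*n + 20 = (n - 5)*(n^2 - 4) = (n - 5)*(n - 2)*(n + 2)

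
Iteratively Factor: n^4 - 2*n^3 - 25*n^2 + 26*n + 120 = (n - 3)*(n^3 + n^2 - 22*n - 40) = (n - 3)*(n + 2)*(n^2 - n - 20) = (n - 3)*(n + 2)*(n + 4)*(n - 5)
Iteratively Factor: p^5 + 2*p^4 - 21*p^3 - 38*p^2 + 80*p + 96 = (p - 4)*(p^4 + 6*p^3 + 3*p^2 - 26*p - 24) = (p - 4)*(p - 2)*(p^3 + 8*p^2 + 19*p + 12) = (p - 4)*(p - 2)*(p + 4)*(p^2 + 4*p + 3) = (p - 4)*(p - 2)*(p + 3)*(p + 4)*(p + 1)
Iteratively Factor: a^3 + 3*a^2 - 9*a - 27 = (a + 3)*(a^2 - 9) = (a + 3)^2*(a - 3)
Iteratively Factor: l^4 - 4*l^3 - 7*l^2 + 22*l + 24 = (l + 2)*(l^3 - 6*l^2 + 5*l + 12) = (l - 3)*(l + 2)*(l^2 - 3*l - 4) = (l - 3)*(l + 1)*(l + 2)*(l - 4)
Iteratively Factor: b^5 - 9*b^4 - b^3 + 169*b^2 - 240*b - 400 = (b + 4)*(b^4 - 13*b^3 + 51*b^2 - 35*b - 100) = (b - 5)*(b + 4)*(b^3 - 8*b^2 + 11*b + 20) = (b - 5)^2*(b + 4)*(b^2 - 3*b - 4) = (b - 5)^2*(b + 1)*(b + 4)*(b - 4)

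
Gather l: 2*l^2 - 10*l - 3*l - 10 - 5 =2*l^2 - 13*l - 15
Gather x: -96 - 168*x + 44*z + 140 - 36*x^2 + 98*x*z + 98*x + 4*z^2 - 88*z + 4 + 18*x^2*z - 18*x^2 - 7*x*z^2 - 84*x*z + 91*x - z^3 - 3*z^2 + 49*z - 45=x^2*(18*z - 54) + x*(-7*z^2 + 14*z + 21) - z^3 + z^2 + 5*z + 3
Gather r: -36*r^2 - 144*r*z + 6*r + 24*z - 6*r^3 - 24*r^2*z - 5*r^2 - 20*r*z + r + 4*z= -6*r^3 + r^2*(-24*z - 41) + r*(7 - 164*z) + 28*z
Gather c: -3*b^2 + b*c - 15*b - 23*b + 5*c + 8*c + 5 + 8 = -3*b^2 - 38*b + c*(b + 13) + 13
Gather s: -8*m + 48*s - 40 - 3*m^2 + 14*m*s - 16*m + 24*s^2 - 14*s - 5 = -3*m^2 - 24*m + 24*s^2 + s*(14*m + 34) - 45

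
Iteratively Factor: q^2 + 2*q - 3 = (q + 3)*(q - 1)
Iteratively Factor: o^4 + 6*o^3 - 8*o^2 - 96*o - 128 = (o + 4)*(o^3 + 2*o^2 - 16*o - 32) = (o + 2)*(o + 4)*(o^2 - 16) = (o - 4)*(o + 2)*(o + 4)*(o + 4)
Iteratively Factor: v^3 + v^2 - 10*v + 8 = (v - 2)*(v^2 + 3*v - 4) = (v - 2)*(v - 1)*(v + 4)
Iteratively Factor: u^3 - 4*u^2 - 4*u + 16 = (u - 4)*(u^2 - 4) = (u - 4)*(u + 2)*(u - 2)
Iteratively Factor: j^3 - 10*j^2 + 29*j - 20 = (j - 4)*(j^2 - 6*j + 5) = (j - 5)*(j - 4)*(j - 1)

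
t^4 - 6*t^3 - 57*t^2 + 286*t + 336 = (t - 8)*(t - 6)*(t + 1)*(t + 7)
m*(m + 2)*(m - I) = m^3 + 2*m^2 - I*m^2 - 2*I*m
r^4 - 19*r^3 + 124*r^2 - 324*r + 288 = (r - 8)*(r - 6)*(r - 3)*(r - 2)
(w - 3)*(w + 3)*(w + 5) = w^3 + 5*w^2 - 9*w - 45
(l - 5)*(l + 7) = l^2 + 2*l - 35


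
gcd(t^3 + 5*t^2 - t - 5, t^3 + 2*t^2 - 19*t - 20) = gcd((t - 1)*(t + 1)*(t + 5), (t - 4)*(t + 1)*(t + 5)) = t^2 + 6*t + 5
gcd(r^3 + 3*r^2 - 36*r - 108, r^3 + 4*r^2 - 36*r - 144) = r^2 - 36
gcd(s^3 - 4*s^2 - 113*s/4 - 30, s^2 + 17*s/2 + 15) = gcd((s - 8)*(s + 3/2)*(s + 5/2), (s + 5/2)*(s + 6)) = s + 5/2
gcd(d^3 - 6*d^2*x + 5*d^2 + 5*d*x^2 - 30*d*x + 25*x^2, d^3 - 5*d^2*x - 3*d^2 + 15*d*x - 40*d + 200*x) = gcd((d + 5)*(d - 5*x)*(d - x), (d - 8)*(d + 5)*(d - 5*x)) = -d^2 + 5*d*x - 5*d + 25*x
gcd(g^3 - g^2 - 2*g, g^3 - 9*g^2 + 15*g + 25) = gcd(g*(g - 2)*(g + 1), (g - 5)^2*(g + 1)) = g + 1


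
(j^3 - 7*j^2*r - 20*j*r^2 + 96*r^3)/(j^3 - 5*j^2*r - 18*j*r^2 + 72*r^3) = (-j + 8*r)/(-j + 6*r)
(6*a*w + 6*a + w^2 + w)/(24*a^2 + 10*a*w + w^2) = (w + 1)/(4*a + w)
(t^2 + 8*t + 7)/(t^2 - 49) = (t + 1)/(t - 7)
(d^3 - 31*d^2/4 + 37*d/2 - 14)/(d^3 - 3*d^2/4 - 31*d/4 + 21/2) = (d - 4)/(d + 3)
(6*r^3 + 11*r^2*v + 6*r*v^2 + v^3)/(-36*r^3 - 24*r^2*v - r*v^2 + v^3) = (-r - v)/(6*r - v)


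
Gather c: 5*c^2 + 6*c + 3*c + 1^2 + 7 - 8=5*c^2 + 9*c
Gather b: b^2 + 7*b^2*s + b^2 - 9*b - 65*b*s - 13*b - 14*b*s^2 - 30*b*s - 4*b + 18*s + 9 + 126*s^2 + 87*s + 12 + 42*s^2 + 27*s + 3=b^2*(7*s + 2) + b*(-14*s^2 - 95*s - 26) + 168*s^2 + 132*s + 24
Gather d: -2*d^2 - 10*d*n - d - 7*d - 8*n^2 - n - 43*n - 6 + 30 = -2*d^2 + d*(-10*n - 8) - 8*n^2 - 44*n + 24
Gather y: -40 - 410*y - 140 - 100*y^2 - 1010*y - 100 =-100*y^2 - 1420*y - 280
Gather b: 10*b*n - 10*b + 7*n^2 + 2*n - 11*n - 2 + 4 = b*(10*n - 10) + 7*n^2 - 9*n + 2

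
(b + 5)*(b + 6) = b^2 + 11*b + 30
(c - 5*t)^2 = c^2 - 10*c*t + 25*t^2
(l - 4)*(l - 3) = l^2 - 7*l + 12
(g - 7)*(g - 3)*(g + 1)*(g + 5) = g^4 - 4*g^3 - 34*g^2 + 76*g + 105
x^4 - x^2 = x^2*(x - 1)*(x + 1)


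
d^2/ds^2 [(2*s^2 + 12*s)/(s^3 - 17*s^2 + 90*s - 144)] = 4*(s^6 + 18*s^5 - 576*s^4 + 3732*s^3 - 2160*s^2 - 44064*s + 98496)/(s^9 - 51*s^8 + 1137*s^7 - 14525*s^6 + 117018*s^5 - 615708*s^4 + 2113128*s^3 - 4556736*s^2 + 5598720*s - 2985984)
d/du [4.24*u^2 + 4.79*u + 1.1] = 8.48*u + 4.79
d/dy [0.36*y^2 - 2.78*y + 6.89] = 0.72*y - 2.78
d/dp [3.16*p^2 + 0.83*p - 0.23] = 6.32*p + 0.83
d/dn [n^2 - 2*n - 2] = 2*n - 2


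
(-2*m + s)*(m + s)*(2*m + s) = -4*m^3 - 4*m^2*s + m*s^2 + s^3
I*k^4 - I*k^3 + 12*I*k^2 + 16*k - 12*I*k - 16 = (k - 2*I)^2*(k + 4*I)*(I*k - I)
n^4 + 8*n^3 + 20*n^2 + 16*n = n*(n + 2)^2*(n + 4)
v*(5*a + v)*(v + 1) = 5*a*v^2 + 5*a*v + v^3 + v^2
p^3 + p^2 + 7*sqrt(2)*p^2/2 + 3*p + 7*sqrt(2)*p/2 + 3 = (p + 1)*(p + sqrt(2)/2)*(p + 3*sqrt(2))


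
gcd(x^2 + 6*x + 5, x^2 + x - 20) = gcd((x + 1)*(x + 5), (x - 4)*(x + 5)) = x + 5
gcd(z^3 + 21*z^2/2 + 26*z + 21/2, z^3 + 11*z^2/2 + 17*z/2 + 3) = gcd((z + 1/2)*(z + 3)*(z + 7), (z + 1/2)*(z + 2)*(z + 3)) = z^2 + 7*z/2 + 3/2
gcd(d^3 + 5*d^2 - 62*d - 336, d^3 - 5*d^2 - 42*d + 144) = d^2 - 2*d - 48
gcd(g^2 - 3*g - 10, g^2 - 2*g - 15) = g - 5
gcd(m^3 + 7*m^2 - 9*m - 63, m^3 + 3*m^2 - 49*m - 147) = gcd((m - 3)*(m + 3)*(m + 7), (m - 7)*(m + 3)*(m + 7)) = m^2 + 10*m + 21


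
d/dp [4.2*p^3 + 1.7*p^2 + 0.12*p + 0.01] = 12.6*p^2 + 3.4*p + 0.12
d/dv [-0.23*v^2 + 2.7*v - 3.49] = 2.7 - 0.46*v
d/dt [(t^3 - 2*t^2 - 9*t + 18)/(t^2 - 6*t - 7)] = (t^4 - 12*t^3 - 8*t + 171)/(t^4 - 12*t^3 + 22*t^2 + 84*t + 49)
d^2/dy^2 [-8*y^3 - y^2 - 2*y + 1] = -48*y - 2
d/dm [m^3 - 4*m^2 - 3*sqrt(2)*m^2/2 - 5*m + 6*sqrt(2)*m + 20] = 3*m^2 - 8*m - 3*sqrt(2)*m - 5 + 6*sqrt(2)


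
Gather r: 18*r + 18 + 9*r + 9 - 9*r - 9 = 18*r + 18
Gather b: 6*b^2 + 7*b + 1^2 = 6*b^2 + 7*b + 1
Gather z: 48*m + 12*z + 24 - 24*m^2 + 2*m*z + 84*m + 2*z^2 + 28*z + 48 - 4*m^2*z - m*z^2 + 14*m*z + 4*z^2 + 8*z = -24*m^2 + 132*m + z^2*(6 - m) + z*(-4*m^2 + 16*m + 48) + 72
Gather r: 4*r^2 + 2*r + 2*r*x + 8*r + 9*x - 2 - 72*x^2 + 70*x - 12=4*r^2 + r*(2*x + 10) - 72*x^2 + 79*x - 14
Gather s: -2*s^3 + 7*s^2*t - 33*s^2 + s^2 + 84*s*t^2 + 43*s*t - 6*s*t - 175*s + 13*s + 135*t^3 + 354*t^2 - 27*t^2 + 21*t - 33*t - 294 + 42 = -2*s^3 + s^2*(7*t - 32) + s*(84*t^2 + 37*t - 162) + 135*t^3 + 327*t^2 - 12*t - 252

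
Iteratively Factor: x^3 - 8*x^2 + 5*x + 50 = (x + 2)*(x^2 - 10*x + 25) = (x - 5)*(x + 2)*(x - 5)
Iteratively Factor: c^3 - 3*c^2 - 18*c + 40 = (c - 5)*(c^2 + 2*c - 8) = (c - 5)*(c + 4)*(c - 2)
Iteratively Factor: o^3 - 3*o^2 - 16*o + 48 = (o - 3)*(o^2 - 16) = (o - 4)*(o - 3)*(o + 4)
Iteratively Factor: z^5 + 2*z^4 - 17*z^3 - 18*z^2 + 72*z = (z + 4)*(z^4 - 2*z^3 - 9*z^2 + 18*z) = (z + 3)*(z + 4)*(z^3 - 5*z^2 + 6*z) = (z - 3)*(z + 3)*(z + 4)*(z^2 - 2*z) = z*(z - 3)*(z + 3)*(z + 4)*(z - 2)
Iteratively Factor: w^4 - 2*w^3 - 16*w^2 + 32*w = (w)*(w^3 - 2*w^2 - 16*w + 32) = w*(w + 4)*(w^2 - 6*w + 8) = w*(w - 4)*(w + 4)*(w - 2)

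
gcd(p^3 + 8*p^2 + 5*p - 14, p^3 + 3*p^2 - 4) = p^2 + p - 2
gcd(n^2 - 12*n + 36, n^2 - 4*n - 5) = 1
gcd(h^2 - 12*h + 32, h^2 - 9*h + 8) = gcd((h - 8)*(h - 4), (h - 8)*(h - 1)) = h - 8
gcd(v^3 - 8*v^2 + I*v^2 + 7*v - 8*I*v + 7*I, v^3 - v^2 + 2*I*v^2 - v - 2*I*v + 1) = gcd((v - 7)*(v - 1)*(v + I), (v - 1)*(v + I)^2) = v^2 + v*(-1 + I) - I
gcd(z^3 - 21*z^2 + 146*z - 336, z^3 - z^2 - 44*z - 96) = z - 8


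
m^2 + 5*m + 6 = (m + 2)*(m + 3)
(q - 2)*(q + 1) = q^2 - q - 2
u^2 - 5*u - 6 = (u - 6)*(u + 1)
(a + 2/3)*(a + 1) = a^2 + 5*a/3 + 2/3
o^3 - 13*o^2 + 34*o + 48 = (o - 8)*(o - 6)*(o + 1)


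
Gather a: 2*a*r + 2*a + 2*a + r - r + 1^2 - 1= a*(2*r + 4)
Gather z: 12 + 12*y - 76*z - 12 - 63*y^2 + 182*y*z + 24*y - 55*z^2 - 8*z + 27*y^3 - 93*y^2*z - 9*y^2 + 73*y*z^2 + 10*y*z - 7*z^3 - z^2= 27*y^3 - 72*y^2 + 36*y - 7*z^3 + z^2*(73*y - 56) + z*(-93*y^2 + 192*y - 84)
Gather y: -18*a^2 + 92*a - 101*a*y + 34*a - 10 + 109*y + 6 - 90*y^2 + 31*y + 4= -18*a^2 + 126*a - 90*y^2 + y*(140 - 101*a)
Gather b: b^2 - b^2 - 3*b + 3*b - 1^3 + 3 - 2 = 0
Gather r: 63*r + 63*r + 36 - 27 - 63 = 126*r - 54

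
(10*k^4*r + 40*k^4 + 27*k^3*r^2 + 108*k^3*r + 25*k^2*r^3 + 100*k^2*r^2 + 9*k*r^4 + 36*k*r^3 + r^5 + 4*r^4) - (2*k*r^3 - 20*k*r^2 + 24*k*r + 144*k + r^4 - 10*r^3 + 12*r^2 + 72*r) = 10*k^4*r + 40*k^4 + 27*k^3*r^2 + 108*k^3*r + 25*k^2*r^3 + 100*k^2*r^2 + 9*k*r^4 + 34*k*r^3 + 20*k*r^2 - 24*k*r - 144*k + r^5 + 3*r^4 + 10*r^3 - 12*r^2 - 72*r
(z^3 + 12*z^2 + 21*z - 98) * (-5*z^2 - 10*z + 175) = -5*z^5 - 70*z^4 - 50*z^3 + 2380*z^2 + 4655*z - 17150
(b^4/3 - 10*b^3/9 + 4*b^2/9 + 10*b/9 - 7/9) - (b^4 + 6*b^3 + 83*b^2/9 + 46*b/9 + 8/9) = -2*b^4/3 - 64*b^3/9 - 79*b^2/9 - 4*b - 5/3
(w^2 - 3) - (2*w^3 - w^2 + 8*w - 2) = -2*w^3 + 2*w^2 - 8*w - 1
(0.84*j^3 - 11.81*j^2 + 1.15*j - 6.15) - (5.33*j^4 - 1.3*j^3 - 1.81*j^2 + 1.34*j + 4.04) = -5.33*j^4 + 2.14*j^3 - 10.0*j^2 - 0.19*j - 10.19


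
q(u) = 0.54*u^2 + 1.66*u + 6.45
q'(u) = 1.08*u + 1.66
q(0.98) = 8.60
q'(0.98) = 2.72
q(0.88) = 8.33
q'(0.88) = 2.61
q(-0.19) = 6.15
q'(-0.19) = 1.45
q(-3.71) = 7.72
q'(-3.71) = -2.35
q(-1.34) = 5.20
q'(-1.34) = 0.21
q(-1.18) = 5.24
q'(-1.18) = 0.39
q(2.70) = 14.87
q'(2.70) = 4.58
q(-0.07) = 6.34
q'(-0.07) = 1.58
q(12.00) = 104.13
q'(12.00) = 14.62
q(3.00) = 16.29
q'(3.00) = 4.90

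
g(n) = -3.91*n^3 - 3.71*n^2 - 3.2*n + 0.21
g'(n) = -11.73*n^2 - 7.42*n - 3.2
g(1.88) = -44.90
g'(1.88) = -58.61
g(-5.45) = 540.40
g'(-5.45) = -311.17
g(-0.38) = 1.10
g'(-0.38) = -2.07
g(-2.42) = 41.64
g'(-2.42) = -53.94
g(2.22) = -67.96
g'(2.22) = -77.48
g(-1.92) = 20.35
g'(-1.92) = -32.20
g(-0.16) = 0.64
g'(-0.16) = -2.31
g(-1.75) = 15.40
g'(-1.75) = -26.14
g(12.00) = -7328.91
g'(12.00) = -1781.36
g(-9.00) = 2578.89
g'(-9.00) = -886.55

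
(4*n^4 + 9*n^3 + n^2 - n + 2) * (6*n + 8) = 24*n^5 + 86*n^4 + 78*n^3 + 2*n^2 + 4*n + 16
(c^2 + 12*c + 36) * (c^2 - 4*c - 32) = c^4 + 8*c^3 - 44*c^2 - 528*c - 1152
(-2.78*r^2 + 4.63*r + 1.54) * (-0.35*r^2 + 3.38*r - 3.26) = 0.973*r^4 - 11.0169*r^3 + 24.1732*r^2 - 9.8886*r - 5.0204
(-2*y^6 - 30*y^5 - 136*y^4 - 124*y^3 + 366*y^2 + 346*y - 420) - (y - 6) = -2*y^6 - 30*y^5 - 136*y^4 - 124*y^3 + 366*y^2 + 345*y - 414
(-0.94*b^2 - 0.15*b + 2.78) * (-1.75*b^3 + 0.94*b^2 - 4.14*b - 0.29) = 1.645*b^5 - 0.6211*b^4 - 1.1144*b^3 + 3.5068*b^2 - 11.4657*b - 0.8062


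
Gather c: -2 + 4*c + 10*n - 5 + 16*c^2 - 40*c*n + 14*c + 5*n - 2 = 16*c^2 + c*(18 - 40*n) + 15*n - 9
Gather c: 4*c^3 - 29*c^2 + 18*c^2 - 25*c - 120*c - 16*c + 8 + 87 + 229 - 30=4*c^3 - 11*c^2 - 161*c + 294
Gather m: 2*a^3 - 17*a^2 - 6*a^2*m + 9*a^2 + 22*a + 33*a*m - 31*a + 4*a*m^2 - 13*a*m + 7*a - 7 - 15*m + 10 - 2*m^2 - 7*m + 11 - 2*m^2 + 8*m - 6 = 2*a^3 - 8*a^2 - 2*a + m^2*(4*a - 4) + m*(-6*a^2 + 20*a - 14) + 8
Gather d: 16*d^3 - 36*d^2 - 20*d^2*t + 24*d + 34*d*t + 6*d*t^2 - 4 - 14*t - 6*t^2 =16*d^3 + d^2*(-20*t - 36) + d*(6*t^2 + 34*t + 24) - 6*t^2 - 14*t - 4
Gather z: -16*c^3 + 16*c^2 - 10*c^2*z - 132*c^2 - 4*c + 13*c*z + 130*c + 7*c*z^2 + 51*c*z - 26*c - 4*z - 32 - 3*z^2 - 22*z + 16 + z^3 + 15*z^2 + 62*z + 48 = -16*c^3 - 116*c^2 + 100*c + z^3 + z^2*(7*c + 12) + z*(-10*c^2 + 64*c + 36) + 32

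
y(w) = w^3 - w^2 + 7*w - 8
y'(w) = 3*w^2 - 2*w + 7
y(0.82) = -2.38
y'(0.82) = 7.38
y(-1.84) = -30.50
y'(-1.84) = 20.84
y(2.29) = 14.79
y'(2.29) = 18.15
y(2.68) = 22.83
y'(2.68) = 23.19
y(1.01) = -0.92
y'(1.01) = 8.04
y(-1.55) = -24.98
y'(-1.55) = 17.31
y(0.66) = -3.53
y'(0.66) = 6.99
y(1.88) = 8.27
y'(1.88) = 13.84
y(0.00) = -8.00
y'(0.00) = 7.00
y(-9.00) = -881.00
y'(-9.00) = 268.00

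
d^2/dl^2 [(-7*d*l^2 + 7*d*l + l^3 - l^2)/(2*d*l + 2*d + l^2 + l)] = 2*(-l*(2*d + 2*l + 1)^2*(7*d*l - 7*d - l^2 + l) + (-7*d + 3*l - 1)*(2*d*l + 2*d + l^2 + l)^2 + (2*d*l + 2*d + l^2 + l)*(7*d*l^2 - 7*d*l - l^3 + l^2 + (2*d + 2*l + 1)*(14*d*l - 7*d - 3*l^2 + 2*l)))/(2*d*l + 2*d + l^2 + l)^3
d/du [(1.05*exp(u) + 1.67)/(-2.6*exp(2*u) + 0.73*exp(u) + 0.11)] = (2.73*exp(2*u) + 8.684*exp(u) - 1.1036)*exp(u)/(6.76*exp(4*u) - 3.796*exp(3*u) - 0.0391000000000001*exp(2*u) + 0.1606*exp(u) + 0.0121)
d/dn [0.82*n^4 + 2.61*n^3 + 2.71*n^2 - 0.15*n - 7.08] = 3.28*n^3 + 7.83*n^2 + 5.42*n - 0.15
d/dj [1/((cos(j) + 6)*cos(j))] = 2*(cos(j) + 3)*sin(j)/((cos(j) + 6)^2*cos(j)^2)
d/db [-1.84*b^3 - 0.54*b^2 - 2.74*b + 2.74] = -5.52*b^2 - 1.08*b - 2.74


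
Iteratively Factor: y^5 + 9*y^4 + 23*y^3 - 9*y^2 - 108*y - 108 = (y + 3)*(y^4 + 6*y^3 + 5*y^2 - 24*y - 36) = (y + 3)^2*(y^3 + 3*y^2 - 4*y - 12) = (y + 3)^3*(y^2 - 4) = (y - 2)*(y + 3)^3*(y + 2)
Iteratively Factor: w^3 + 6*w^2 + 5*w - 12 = (w + 4)*(w^2 + 2*w - 3) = (w - 1)*(w + 4)*(w + 3)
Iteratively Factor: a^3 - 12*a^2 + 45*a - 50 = (a - 5)*(a^2 - 7*a + 10) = (a - 5)*(a - 2)*(a - 5)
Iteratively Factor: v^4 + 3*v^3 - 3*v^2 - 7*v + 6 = (v + 3)*(v^3 - 3*v + 2) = (v - 1)*(v + 3)*(v^2 + v - 2) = (v - 1)*(v + 2)*(v + 3)*(v - 1)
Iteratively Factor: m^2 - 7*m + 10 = (m - 5)*(m - 2)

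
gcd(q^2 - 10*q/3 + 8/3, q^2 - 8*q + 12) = q - 2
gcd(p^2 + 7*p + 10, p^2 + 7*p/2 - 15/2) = p + 5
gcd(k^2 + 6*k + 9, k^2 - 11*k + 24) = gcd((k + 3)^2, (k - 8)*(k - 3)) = 1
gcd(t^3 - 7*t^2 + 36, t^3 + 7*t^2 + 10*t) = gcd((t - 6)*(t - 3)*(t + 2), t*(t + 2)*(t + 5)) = t + 2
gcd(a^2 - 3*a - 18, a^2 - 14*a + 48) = a - 6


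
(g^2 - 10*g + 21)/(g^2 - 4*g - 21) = (g - 3)/(g + 3)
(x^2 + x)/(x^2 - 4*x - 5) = x/(x - 5)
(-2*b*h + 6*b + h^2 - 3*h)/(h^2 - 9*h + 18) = (-2*b + h)/(h - 6)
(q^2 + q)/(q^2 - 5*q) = (q + 1)/(q - 5)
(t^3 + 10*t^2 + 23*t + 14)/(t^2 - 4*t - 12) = (t^2 + 8*t + 7)/(t - 6)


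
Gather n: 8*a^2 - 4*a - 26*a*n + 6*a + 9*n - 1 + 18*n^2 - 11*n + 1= 8*a^2 + 2*a + 18*n^2 + n*(-26*a - 2)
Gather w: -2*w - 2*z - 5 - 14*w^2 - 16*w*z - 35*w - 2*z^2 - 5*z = -14*w^2 + w*(-16*z - 37) - 2*z^2 - 7*z - 5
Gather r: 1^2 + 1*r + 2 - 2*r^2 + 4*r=-2*r^2 + 5*r + 3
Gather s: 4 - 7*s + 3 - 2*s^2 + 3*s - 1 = -2*s^2 - 4*s + 6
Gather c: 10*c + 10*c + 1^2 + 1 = 20*c + 2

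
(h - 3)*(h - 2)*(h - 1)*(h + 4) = h^4 - 2*h^3 - 13*h^2 + 38*h - 24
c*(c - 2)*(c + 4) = c^3 + 2*c^2 - 8*c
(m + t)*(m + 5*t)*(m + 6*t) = m^3 + 12*m^2*t + 41*m*t^2 + 30*t^3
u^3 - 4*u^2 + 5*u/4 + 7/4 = (u - 7/2)*(u - 1)*(u + 1/2)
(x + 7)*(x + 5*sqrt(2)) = x^2 + 7*x + 5*sqrt(2)*x + 35*sqrt(2)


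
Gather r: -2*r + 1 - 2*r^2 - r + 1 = -2*r^2 - 3*r + 2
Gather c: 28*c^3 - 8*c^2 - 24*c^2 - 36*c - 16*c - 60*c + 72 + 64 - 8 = 28*c^3 - 32*c^2 - 112*c + 128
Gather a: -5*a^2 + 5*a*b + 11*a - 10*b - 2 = -5*a^2 + a*(5*b + 11) - 10*b - 2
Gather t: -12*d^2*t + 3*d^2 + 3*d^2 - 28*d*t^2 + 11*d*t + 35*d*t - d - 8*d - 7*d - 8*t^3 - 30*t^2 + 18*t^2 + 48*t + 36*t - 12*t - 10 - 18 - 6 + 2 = 6*d^2 - 16*d - 8*t^3 + t^2*(-28*d - 12) + t*(-12*d^2 + 46*d + 72) - 32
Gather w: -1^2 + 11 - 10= 0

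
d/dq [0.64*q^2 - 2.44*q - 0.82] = 1.28*q - 2.44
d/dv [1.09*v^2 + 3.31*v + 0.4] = 2.18*v + 3.31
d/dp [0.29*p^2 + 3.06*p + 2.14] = 0.58*p + 3.06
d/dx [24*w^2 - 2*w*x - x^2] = -2*w - 2*x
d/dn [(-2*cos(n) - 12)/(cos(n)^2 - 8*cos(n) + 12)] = 2*(sin(n)^2 - 12*cos(n) + 59)*sin(n)/(cos(n)^2 - 8*cos(n) + 12)^2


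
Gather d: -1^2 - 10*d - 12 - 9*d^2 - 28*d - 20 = -9*d^2 - 38*d - 33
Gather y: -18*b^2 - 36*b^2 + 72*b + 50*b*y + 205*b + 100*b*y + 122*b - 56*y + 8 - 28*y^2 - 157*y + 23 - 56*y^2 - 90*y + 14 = -54*b^2 + 399*b - 84*y^2 + y*(150*b - 303) + 45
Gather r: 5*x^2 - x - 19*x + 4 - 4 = 5*x^2 - 20*x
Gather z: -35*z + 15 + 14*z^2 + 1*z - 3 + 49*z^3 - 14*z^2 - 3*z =49*z^3 - 37*z + 12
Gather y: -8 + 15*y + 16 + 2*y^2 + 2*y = 2*y^2 + 17*y + 8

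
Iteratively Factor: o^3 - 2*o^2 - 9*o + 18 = (o - 2)*(o^2 - 9) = (o - 2)*(o + 3)*(o - 3)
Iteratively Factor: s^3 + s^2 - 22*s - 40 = (s + 4)*(s^2 - 3*s - 10) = (s - 5)*(s + 4)*(s + 2)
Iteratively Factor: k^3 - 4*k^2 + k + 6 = (k - 2)*(k^2 - 2*k - 3) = (k - 3)*(k - 2)*(k + 1)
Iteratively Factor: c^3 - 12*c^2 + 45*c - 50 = (c - 5)*(c^2 - 7*c + 10) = (c - 5)*(c - 2)*(c - 5)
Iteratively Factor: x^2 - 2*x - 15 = (x - 5)*(x + 3)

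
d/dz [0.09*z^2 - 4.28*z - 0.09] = 0.18*z - 4.28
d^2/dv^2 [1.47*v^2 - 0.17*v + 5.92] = 2.94000000000000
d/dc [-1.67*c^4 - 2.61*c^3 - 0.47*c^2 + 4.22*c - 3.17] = -6.68*c^3 - 7.83*c^2 - 0.94*c + 4.22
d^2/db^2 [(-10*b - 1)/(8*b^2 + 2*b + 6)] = (-(8*b + 1)^2*(10*b + 1) + 2*(60*b + 7)*(4*b^2 + b + 3))/(4*b^2 + b + 3)^3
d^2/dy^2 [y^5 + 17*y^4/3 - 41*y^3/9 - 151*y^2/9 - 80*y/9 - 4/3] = 20*y^3 + 68*y^2 - 82*y/3 - 302/9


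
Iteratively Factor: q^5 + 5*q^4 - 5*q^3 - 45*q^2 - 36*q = (q - 3)*(q^4 + 8*q^3 + 19*q^2 + 12*q) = (q - 3)*(q + 3)*(q^3 + 5*q^2 + 4*q) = q*(q - 3)*(q + 3)*(q^2 + 5*q + 4) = q*(q - 3)*(q + 3)*(q + 4)*(q + 1)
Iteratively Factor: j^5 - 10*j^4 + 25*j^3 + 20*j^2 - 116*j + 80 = (j + 2)*(j^4 - 12*j^3 + 49*j^2 - 78*j + 40) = (j - 1)*(j + 2)*(j^3 - 11*j^2 + 38*j - 40) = (j - 2)*(j - 1)*(j + 2)*(j^2 - 9*j + 20) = (j - 5)*(j - 2)*(j - 1)*(j + 2)*(j - 4)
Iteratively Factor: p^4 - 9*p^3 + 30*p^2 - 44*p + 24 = (p - 2)*(p^3 - 7*p^2 + 16*p - 12) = (p - 2)^2*(p^2 - 5*p + 6) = (p - 3)*(p - 2)^2*(p - 2)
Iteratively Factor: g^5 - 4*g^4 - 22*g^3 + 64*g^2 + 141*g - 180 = (g - 4)*(g^4 - 22*g^2 - 24*g + 45) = (g - 5)*(g - 4)*(g^3 + 5*g^2 + 3*g - 9) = (g - 5)*(g - 4)*(g + 3)*(g^2 + 2*g - 3) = (g - 5)*(g - 4)*(g + 3)^2*(g - 1)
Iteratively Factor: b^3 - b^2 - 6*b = (b + 2)*(b^2 - 3*b) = b*(b + 2)*(b - 3)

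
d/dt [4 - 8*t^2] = -16*t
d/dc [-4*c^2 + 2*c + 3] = 2 - 8*c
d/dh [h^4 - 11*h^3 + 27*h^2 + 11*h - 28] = 4*h^3 - 33*h^2 + 54*h + 11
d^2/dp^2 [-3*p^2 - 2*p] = -6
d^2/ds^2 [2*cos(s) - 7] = -2*cos(s)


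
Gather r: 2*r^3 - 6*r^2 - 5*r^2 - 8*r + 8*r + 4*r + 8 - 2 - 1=2*r^3 - 11*r^2 + 4*r + 5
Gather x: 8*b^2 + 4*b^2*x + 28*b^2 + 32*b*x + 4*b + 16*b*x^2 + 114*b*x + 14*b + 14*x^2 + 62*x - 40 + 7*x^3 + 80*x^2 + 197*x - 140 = 36*b^2 + 18*b + 7*x^3 + x^2*(16*b + 94) + x*(4*b^2 + 146*b + 259) - 180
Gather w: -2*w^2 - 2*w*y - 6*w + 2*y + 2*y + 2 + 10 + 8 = -2*w^2 + w*(-2*y - 6) + 4*y + 20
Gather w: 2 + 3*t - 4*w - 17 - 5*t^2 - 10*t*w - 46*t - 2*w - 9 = -5*t^2 - 43*t + w*(-10*t - 6) - 24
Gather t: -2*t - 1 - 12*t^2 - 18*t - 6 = -12*t^2 - 20*t - 7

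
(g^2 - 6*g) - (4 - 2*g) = g^2 - 4*g - 4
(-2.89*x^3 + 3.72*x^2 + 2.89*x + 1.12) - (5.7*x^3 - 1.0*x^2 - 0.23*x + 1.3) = -8.59*x^3 + 4.72*x^2 + 3.12*x - 0.18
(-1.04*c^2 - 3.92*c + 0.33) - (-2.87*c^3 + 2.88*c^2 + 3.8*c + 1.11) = 2.87*c^3 - 3.92*c^2 - 7.72*c - 0.78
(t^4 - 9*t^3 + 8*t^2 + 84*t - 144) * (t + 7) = t^5 - 2*t^4 - 55*t^3 + 140*t^2 + 444*t - 1008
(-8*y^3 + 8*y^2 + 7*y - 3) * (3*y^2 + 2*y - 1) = -24*y^5 + 8*y^4 + 45*y^3 - 3*y^2 - 13*y + 3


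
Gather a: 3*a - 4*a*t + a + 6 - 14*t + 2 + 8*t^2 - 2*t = a*(4 - 4*t) + 8*t^2 - 16*t + 8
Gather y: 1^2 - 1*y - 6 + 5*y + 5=4*y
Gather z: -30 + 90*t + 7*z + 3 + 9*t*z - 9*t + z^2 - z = 81*t + z^2 + z*(9*t + 6) - 27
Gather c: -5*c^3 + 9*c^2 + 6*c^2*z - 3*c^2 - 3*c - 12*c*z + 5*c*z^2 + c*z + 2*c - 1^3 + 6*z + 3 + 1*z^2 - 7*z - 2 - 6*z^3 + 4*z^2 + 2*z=-5*c^3 + c^2*(6*z + 6) + c*(5*z^2 - 11*z - 1) - 6*z^3 + 5*z^2 + z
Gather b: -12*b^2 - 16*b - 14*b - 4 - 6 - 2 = -12*b^2 - 30*b - 12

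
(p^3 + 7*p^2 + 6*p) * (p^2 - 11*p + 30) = p^5 - 4*p^4 - 41*p^3 + 144*p^2 + 180*p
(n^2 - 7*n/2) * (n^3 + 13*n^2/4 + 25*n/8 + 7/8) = n^5 - n^4/4 - 33*n^3/4 - 161*n^2/16 - 49*n/16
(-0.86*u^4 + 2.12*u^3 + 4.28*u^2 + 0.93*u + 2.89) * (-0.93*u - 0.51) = 0.7998*u^5 - 1.533*u^4 - 5.0616*u^3 - 3.0477*u^2 - 3.162*u - 1.4739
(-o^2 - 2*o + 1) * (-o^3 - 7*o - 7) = o^5 + 2*o^4 + 6*o^3 + 21*o^2 + 7*o - 7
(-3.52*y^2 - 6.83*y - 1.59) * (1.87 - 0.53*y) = 1.8656*y^3 - 2.9625*y^2 - 11.9294*y - 2.9733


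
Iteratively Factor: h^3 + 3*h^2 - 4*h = (h)*(h^2 + 3*h - 4) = h*(h - 1)*(h + 4)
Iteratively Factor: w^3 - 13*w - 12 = (w + 3)*(w^2 - 3*w - 4) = (w - 4)*(w + 3)*(w + 1)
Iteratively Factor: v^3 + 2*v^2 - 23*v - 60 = (v + 4)*(v^2 - 2*v - 15) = (v - 5)*(v + 4)*(v + 3)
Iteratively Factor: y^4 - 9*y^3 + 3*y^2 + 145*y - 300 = (y + 4)*(y^3 - 13*y^2 + 55*y - 75) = (y - 3)*(y + 4)*(y^2 - 10*y + 25) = (y - 5)*(y - 3)*(y + 4)*(y - 5)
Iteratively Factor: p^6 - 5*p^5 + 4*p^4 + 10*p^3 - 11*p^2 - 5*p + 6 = (p - 3)*(p^5 - 2*p^4 - 2*p^3 + 4*p^2 + p - 2) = (p - 3)*(p - 2)*(p^4 - 2*p^2 + 1) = (p - 3)*(p - 2)*(p - 1)*(p^3 + p^2 - p - 1) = (p - 3)*(p - 2)*(p - 1)^2*(p^2 + 2*p + 1) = (p - 3)*(p - 2)*(p - 1)^2*(p + 1)*(p + 1)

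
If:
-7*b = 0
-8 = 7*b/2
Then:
No Solution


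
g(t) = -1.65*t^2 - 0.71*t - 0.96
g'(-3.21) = 9.88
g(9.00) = -141.00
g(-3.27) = -16.28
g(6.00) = -64.62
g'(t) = -3.3*t - 0.71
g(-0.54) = -1.06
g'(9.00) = -30.41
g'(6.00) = -20.51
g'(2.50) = -8.96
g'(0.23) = -1.47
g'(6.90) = -23.48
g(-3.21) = -15.68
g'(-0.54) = 1.07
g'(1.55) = -5.82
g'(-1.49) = 4.21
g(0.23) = -1.21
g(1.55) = -6.02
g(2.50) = -13.05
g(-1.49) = -3.57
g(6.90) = -84.42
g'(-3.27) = 10.08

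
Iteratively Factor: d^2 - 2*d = (d)*(d - 2)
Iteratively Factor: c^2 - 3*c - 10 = (c + 2)*(c - 5)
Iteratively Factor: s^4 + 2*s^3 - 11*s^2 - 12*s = (s - 3)*(s^3 + 5*s^2 + 4*s) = (s - 3)*(s + 4)*(s^2 + s) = s*(s - 3)*(s + 4)*(s + 1)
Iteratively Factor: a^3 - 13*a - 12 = (a + 1)*(a^2 - a - 12) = (a - 4)*(a + 1)*(a + 3)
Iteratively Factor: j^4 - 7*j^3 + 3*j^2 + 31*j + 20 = (j + 1)*(j^3 - 8*j^2 + 11*j + 20) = (j + 1)^2*(j^2 - 9*j + 20) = (j - 4)*(j + 1)^2*(j - 5)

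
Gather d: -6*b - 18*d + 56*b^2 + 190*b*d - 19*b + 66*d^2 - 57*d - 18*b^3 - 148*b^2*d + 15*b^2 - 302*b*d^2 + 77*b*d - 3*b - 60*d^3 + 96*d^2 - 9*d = -18*b^3 + 71*b^2 - 28*b - 60*d^3 + d^2*(162 - 302*b) + d*(-148*b^2 + 267*b - 84)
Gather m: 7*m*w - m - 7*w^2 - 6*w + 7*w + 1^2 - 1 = m*(7*w - 1) - 7*w^2 + w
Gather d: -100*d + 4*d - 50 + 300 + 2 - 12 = 240 - 96*d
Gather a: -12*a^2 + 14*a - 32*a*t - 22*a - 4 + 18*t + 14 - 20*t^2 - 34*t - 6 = -12*a^2 + a*(-32*t - 8) - 20*t^2 - 16*t + 4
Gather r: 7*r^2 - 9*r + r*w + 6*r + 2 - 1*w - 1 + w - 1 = 7*r^2 + r*(w - 3)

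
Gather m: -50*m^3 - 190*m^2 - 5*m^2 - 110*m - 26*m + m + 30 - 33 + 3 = -50*m^3 - 195*m^2 - 135*m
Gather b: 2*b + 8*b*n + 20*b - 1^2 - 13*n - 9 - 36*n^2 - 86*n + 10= b*(8*n + 22) - 36*n^2 - 99*n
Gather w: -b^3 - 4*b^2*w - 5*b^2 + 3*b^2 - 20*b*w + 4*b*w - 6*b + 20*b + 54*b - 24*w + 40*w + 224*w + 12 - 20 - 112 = -b^3 - 2*b^2 + 68*b + w*(-4*b^2 - 16*b + 240) - 120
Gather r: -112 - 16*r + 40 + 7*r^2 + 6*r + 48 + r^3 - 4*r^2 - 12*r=r^3 + 3*r^2 - 22*r - 24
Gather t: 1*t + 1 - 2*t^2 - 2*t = -2*t^2 - t + 1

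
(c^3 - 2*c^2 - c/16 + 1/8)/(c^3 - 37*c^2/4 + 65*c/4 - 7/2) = (c + 1/4)/(c - 7)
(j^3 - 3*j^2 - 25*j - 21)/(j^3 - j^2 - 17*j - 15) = (j - 7)/(j - 5)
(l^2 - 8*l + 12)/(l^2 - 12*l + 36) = (l - 2)/(l - 6)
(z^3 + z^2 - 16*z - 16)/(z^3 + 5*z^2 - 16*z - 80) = (z + 1)/(z + 5)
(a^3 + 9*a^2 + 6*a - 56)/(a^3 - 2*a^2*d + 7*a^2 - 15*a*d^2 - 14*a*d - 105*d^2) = (a^2 + 2*a - 8)/(a^2 - 2*a*d - 15*d^2)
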